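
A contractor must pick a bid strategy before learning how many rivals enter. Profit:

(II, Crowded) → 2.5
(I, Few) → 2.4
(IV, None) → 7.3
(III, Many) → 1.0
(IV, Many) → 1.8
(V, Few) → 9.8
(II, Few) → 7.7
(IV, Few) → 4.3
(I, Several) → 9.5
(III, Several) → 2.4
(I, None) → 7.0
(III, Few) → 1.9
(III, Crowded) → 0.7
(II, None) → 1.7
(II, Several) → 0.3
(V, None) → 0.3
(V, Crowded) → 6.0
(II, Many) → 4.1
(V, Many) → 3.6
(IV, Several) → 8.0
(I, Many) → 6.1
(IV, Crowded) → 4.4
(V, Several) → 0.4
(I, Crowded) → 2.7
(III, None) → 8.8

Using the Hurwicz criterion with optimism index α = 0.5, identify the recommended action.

I: 0.5·9.5 + 0.5·2.4 = 5.95
II: 0.5·7.7 + 0.5·0.3 = 4
III: 0.5·8.8 + 0.5·0.7 = 4.75
IV: 0.5·8.0 + 0.5·1.8 = 4.9
V: 0.5·9.8 + 0.5·0.3 = 5.05
Highest Hurwicz score = 5.95 → I.

I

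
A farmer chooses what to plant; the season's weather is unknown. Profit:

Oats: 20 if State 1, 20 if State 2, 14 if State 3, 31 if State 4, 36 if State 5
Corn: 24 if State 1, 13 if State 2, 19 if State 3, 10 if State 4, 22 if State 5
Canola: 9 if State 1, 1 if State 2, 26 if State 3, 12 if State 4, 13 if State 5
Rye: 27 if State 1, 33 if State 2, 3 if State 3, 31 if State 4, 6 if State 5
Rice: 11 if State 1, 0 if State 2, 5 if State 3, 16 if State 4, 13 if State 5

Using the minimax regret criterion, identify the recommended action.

Oats

Column bests: State 1=27, State 2=33, State 3=26, State 4=31, State 5=36.
Oats regrets: 7, 13, 12, 0, 0 → max 13
Corn regrets: 3, 20, 7, 21, 14 → max 21
Canola regrets: 18, 32, 0, 19, 23 → max 32
Rye regrets: 0, 0, 23, 0, 30 → max 30
Rice regrets: 16, 33, 21, 15, 23 → max 33
Smallest max regret = 13 → Oats.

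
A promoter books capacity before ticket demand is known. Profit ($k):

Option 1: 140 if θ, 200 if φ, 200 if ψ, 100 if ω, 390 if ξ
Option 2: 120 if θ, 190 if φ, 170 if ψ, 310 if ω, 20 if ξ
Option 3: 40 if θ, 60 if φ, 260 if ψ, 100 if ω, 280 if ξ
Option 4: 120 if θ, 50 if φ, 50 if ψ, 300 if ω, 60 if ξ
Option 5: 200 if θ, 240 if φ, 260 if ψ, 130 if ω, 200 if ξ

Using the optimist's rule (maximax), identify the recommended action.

Option 1

Row maxima: Option 1=390, Option 2=310, Option 3=280, Option 4=300, Option 5=260
Best best-case = 390 → Option 1.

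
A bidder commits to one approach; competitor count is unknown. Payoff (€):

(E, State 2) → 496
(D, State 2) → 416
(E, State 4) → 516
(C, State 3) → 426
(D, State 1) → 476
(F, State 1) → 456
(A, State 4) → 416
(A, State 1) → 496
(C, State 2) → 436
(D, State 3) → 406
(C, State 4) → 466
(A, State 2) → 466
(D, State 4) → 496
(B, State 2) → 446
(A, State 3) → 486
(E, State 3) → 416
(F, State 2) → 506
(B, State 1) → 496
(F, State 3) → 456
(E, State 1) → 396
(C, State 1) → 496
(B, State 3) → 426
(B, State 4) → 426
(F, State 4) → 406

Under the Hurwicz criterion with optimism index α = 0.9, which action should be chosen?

E

A: 0.9·496 + 0.1·416 = 488
B: 0.9·496 + 0.1·426 = 489
C: 0.9·496 + 0.1·426 = 489
D: 0.9·496 + 0.1·406 = 487
E: 0.9·516 + 0.1·396 = 504
F: 0.9·506 + 0.1·406 = 496
Highest Hurwicz score = 504 → E.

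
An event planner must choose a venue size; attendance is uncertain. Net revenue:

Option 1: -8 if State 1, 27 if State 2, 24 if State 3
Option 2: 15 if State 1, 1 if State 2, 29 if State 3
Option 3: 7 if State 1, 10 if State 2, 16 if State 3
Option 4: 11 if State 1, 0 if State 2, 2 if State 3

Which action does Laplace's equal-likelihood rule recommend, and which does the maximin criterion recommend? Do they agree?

Row averages: Option 1=43/3, Option 2=15, Option 3=11, Option 4=13/3
Highest average = 15 → Option 2.
Row minima: Option 1=-8, Option 2=1, Option 3=7, Option 4=0
Best worst-case = 7 → Option 3.

laplace → Option 2; maximin → Option 3 (disagree)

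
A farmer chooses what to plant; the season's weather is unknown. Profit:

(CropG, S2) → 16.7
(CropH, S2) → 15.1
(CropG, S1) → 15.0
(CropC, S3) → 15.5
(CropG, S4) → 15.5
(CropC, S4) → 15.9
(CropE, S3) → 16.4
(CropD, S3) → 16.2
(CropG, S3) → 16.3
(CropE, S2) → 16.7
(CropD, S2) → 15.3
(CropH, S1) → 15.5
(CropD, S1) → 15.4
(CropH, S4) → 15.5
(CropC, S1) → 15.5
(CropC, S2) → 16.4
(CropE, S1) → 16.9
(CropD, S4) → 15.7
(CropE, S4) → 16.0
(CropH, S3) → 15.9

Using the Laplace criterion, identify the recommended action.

Row averages: CropD=15.65, CropE=16.5, CropC=15.825, CropG=15.875, CropH=15.5
Highest average = 16.5 → CropE.

CropE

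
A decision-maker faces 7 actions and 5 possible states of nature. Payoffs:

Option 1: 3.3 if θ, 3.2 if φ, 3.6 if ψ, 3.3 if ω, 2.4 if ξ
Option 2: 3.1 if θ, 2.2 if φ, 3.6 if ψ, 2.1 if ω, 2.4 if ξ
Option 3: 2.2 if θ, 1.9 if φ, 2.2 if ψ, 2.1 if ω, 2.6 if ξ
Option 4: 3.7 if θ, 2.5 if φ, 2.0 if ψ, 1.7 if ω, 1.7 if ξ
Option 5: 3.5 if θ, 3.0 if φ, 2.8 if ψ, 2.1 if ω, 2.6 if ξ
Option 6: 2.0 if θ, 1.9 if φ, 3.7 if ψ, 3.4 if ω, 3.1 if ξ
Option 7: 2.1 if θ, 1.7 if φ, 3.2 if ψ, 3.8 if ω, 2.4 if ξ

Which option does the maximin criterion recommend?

Row minima: Option 1=2.4, Option 2=2.1, Option 3=1.9, Option 4=1.7, Option 5=2.1, Option 6=1.9, Option 7=1.7
Best worst-case = 2.4 → Option 1.

Option 1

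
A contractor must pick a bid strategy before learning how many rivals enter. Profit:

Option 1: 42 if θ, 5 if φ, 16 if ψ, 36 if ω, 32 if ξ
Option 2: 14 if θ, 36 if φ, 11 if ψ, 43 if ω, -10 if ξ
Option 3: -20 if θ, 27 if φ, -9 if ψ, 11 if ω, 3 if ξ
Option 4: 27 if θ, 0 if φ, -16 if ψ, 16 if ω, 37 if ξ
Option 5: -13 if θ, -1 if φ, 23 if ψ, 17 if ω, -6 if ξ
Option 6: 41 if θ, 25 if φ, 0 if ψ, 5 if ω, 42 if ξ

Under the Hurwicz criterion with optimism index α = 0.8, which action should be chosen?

Option 1: 0.8·42 + 0.2·5 = 34.6
Option 2: 0.8·43 + 0.2·(-10) = 32.4
Option 3: 0.8·27 + 0.2·(-20) = 17.6
Option 4: 0.8·37 + 0.2·(-16) = 26.4
Option 5: 0.8·23 + 0.2·(-13) = 15.8
Option 6: 0.8·42 + 0.2·0 = 33.6
Highest Hurwicz score = 34.6 → Option 1.

Option 1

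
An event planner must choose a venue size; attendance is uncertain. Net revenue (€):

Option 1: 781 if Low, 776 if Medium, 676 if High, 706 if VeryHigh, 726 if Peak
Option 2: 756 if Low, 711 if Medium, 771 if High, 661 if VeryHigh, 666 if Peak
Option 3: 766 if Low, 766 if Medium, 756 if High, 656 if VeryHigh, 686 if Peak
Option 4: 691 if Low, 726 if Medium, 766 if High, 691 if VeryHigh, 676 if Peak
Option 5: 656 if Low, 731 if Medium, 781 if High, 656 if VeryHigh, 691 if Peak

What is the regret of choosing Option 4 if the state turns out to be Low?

90

Best payoff under Low is 781.
Regret = 781 − 691 = 90.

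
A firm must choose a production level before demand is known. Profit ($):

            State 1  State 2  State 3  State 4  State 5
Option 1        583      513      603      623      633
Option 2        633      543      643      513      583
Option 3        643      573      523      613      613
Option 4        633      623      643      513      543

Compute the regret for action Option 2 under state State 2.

Best payoff under State 2 is 623.
Regret = 623 − 543 = 80.

80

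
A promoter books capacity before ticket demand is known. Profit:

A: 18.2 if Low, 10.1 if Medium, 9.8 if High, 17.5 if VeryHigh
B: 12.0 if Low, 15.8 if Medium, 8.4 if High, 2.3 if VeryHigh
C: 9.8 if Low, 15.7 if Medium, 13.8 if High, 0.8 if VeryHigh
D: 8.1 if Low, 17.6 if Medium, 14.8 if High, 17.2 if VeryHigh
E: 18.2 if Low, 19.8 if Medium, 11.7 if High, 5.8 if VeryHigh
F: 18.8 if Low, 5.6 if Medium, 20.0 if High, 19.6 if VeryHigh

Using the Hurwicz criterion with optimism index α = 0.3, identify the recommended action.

A: 0.3·18.2 + 0.7·9.8 = 12.32
B: 0.3·15.8 + 0.7·2.3 = 6.35
C: 0.3·15.7 + 0.7·0.8 = 5.27
D: 0.3·17.6 + 0.7·8.1 = 10.95
E: 0.3·19.8 + 0.7·5.8 = 10
F: 0.3·20.0 + 0.7·5.6 = 9.92
Highest Hurwicz score = 12.32 → A.

A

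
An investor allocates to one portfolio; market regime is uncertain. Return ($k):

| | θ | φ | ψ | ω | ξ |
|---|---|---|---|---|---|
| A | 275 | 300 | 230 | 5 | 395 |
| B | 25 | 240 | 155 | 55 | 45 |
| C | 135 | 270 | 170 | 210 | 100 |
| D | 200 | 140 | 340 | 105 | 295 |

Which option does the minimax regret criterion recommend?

D

Column bests: θ=275, φ=300, ψ=340, ω=210, ξ=395.
A regrets: 0, 0, 110, 205, 0 → max 205
B regrets: 250, 60, 185, 155, 350 → max 350
C regrets: 140, 30, 170, 0, 295 → max 295
D regrets: 75, 160, 0, 105, 100 → max 160
Smallest max regret = 160 → D.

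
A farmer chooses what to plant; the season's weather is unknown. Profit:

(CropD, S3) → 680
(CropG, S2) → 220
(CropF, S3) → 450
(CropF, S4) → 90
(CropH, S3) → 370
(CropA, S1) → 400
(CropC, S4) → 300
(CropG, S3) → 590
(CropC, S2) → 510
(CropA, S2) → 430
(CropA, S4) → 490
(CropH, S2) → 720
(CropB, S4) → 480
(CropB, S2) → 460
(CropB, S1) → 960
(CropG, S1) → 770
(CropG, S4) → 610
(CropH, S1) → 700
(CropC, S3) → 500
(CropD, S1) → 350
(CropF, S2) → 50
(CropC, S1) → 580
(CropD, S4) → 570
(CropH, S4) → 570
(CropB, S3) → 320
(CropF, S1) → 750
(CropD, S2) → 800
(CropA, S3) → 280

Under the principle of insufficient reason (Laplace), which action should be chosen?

CropD

Row averages: CropF=335, CropD=600, CropG=547.5, CropH=590, CropA=400, CropC=472.5, CropB=555
Highest average = 600 → CropD.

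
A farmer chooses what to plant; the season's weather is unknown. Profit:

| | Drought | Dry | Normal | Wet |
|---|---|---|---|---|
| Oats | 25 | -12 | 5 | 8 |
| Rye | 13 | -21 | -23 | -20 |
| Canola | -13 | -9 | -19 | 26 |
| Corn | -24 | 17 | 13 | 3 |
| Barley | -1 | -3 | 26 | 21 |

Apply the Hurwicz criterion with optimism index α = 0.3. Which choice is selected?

Barley

Oats: 0.3·25 + 0.7·(-12) = -0.9
Rye: 0.3·13 + 0.7·(-23) = -12.2
Canola: 0.3·26 + 0.7·(-19) = -5.5
Corn: 0.3·17 + 0.7·(-24) = -11.7
Barley: 0.3·26 + 0.7·(-3) = 5.7
Highest Hurwicz score = 5.7 → Barley.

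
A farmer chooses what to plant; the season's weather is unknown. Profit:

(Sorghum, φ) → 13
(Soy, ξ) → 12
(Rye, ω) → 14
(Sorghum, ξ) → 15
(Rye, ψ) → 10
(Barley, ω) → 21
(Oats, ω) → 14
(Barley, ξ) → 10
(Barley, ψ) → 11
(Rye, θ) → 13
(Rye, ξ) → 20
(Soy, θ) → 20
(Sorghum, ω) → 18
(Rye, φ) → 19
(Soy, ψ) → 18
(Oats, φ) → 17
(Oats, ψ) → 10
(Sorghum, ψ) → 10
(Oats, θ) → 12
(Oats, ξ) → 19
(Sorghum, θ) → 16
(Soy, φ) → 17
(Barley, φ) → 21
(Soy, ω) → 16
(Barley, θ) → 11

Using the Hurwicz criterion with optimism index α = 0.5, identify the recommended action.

Soy

Sorghum: 0.5·18 + 0.5·10 = 14
Oats: 0.5·19 + 0.5·10 = 14.5
Rye: 0.5·20 + 0.5·10 = 15
Barley: 0.5·21 + 0.5·10 = 15.5
Soy: 0.5·20 + 0.5·12 = 16
Highest Hurwicz score = 16 → Soy.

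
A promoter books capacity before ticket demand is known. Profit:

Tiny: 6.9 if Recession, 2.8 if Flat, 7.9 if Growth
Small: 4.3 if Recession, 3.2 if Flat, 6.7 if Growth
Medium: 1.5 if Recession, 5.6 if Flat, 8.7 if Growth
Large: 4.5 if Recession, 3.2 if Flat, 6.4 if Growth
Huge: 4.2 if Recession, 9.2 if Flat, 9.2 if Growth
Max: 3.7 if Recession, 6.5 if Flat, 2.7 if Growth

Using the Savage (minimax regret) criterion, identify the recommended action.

Huge

Column bests: Recession=6.9, Flat=9.2, Growth=9.2.
Tiny regrets: 0.0, 6.4, 1.3 → max 6.4
Small regrets: 2.6, 6.0, 2.5 → max 6.0
Medium regrets: 5.4, 3.6, 0.5 → max 5.4
Large regrets: 2.4, 6.0, 2.8 → max 6.0
Huge regrets: 2.7, 0.0, 0.0 → max 2.7
Max regrets: 3.2, 2.7, 6.5 → max 6.5
Smallest max regret = 2.7 → Huge.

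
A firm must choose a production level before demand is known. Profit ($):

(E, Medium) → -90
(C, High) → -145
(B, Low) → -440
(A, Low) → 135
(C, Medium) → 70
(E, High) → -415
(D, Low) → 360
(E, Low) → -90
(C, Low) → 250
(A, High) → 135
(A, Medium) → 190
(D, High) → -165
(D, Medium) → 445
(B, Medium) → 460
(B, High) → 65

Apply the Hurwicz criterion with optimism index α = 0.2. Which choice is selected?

A: 0.2·190 + 0.8·135 = 146
B: 0.2·460 + 0.8·(-440) = -260
C: 0.2·250 + 0.8·(-145) = -66
D: 0.2·445 + 0.8·(-165) = -43
E: 0.2·(-90) + 0.8·(-415) = -350
Highest Hurwicz score = 146 → A.

A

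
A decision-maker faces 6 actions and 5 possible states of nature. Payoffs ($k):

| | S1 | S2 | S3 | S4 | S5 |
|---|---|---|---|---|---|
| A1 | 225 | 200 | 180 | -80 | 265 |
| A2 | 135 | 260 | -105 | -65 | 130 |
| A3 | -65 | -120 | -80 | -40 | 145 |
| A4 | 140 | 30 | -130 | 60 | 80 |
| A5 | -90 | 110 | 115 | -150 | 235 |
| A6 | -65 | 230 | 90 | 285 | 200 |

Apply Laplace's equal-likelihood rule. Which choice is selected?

A1

Row averages: A1=158, A2=71, A3=-32, A4=36, A5=44, A6=148
Highest average = 158 → A1.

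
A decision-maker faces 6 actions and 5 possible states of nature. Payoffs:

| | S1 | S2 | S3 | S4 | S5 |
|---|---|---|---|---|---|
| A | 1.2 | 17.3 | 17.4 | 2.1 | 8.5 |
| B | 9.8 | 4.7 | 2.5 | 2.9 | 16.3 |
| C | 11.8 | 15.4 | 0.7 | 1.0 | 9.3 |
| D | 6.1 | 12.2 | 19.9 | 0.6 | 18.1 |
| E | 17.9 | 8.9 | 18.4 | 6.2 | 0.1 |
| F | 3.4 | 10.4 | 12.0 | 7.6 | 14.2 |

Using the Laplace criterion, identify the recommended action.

Row averages: A=9.3, B=7.24, C=7.64, D=11.38, E=10.3, F=9.52
Highest average = 11.38 → D.

D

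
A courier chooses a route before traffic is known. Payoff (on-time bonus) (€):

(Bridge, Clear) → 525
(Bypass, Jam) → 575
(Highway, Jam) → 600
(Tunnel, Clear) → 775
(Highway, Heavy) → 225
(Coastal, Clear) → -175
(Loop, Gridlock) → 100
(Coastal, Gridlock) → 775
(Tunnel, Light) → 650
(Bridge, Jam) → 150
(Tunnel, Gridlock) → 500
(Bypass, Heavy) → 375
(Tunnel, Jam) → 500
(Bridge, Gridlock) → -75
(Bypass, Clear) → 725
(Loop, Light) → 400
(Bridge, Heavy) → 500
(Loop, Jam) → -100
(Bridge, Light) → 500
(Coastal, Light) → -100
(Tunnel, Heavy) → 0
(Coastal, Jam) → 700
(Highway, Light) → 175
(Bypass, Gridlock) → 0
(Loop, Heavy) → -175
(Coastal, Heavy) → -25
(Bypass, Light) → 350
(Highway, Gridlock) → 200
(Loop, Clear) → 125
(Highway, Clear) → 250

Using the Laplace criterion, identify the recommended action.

Row averages: Bypass=405, Tunnel=485, Bridge=320, Highway=290, Loop=70, Coastal=235
Highest average = 485 → Tunnel.

Tunnel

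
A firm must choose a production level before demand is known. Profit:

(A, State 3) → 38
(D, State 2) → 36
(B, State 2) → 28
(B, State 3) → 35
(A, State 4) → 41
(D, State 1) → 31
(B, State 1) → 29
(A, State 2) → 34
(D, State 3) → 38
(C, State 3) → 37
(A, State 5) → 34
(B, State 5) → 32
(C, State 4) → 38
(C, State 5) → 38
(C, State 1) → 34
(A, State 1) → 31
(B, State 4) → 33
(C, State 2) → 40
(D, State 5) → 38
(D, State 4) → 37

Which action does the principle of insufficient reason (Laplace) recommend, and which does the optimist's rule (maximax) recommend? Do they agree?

Row averages: A=35.6, B=31.4, C=37.4, D=36
Highest average = 37.4 → C.
Row maxima: A=41, B=35, C=40, D=38
Best best-case = 41 → A.

laplace → C; maximax → A (disagree)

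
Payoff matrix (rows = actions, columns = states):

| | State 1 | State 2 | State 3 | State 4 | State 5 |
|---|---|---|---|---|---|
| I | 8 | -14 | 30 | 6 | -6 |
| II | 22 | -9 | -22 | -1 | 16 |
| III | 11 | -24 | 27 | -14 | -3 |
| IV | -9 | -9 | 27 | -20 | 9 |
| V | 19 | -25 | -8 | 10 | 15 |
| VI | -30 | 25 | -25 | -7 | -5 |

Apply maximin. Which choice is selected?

Row minima: I=-14, II=-22, III=-24, IV=-20, V=-25, VI=-30
Best worst-case = -14 → I.

I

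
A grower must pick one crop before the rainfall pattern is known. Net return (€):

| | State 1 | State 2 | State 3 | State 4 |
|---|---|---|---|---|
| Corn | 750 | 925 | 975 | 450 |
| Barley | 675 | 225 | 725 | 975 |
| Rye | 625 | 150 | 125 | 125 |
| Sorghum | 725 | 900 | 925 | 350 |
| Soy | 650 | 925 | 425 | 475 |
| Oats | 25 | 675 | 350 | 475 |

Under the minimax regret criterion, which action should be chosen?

Column bests: State 1=750, State 2=925, State 3=975, State 4=975.
Corn regrets: 0, 0, 0, 525 → max 525
Barley regrets: 75, 700, 250, 0 → max 700
Rye regrets: 125, 775, 850, 850 → max 850
Sorghum regrets: 25, 25, 50, 625 → max 625
Soy regrets: 100, 0, 550, 500 → max 550
Oats regrets: 725, 250, 625, 500 → max 725
Smallest max regret = 525 → Corn.

Corn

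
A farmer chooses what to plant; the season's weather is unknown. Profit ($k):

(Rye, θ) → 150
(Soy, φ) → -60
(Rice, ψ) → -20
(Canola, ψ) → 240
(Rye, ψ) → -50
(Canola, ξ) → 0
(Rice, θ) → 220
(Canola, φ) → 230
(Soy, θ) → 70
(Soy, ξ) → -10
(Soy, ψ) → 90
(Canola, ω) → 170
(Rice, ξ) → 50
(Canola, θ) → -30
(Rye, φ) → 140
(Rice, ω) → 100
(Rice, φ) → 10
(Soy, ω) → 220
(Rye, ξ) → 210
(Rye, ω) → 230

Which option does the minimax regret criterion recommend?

Canola

Column bests: θ=220, φ=230, ψ=240, ω=230, ξ=210.
Rye regrets: 70, 90, 290, 0, 0 → max 290
Rice regrets: 0, 220, 260, 130, 160 → max 260
Soy regrets: 150, 290, 150, 10, 220 → max 290
Canola regrets: 250, 0, 0, 60, 210 → max 250
Smallest max regret = 250 → Canola.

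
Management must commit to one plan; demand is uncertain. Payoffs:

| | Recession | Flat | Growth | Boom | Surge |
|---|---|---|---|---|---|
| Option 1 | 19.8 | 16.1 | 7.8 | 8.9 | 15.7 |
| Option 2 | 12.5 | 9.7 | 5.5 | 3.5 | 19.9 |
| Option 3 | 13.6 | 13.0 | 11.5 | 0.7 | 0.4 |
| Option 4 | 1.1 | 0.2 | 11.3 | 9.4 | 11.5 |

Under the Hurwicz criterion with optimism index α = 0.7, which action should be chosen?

Option 1: 0.7·19.8 + 0.3·7.8 = 16.2
Option 2: 0.7·19.9 + 0.3·3.5 = 14.98
Option 3: 0.7·13.6 + 0.3·0.4 = 9.64
Option 4: 0.7·11.5 + 0.3·0.2 = 8.11
Highest Hurwicz score = 16.2 → Option 1.

Option 1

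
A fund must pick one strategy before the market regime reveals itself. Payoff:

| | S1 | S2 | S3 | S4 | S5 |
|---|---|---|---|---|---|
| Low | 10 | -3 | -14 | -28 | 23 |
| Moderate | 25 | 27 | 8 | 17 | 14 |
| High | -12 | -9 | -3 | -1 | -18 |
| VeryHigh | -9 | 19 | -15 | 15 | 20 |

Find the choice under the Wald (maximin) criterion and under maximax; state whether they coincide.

maximin → Moderate; maximax → Moderate (agree)

Row minima: Low=-28, Moderate=8, High=-18, VeryHigh=-15
Best worst-case = 8 → Moderate.
Row maxima: Low=23, Moderate=27, High=-1, VeryHigh=20
Best best-case = 27 → Moderate.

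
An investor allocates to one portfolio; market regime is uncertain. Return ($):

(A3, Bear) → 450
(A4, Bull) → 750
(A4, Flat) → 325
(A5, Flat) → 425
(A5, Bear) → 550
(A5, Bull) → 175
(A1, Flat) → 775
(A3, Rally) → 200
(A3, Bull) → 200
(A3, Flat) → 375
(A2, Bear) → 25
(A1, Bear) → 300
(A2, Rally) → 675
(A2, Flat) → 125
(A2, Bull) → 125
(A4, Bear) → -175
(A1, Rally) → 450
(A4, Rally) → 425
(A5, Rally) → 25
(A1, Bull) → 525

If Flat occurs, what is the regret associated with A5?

350

Best payoff under Flat is 775.
Regret = 775 − 425 = 350.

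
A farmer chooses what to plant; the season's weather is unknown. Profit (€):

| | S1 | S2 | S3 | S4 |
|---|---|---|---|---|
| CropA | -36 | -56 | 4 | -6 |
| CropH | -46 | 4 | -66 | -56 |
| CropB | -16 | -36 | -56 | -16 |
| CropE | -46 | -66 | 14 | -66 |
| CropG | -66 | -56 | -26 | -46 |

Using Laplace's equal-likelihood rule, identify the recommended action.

Row averages: CropA=-23.5, CropH=-41, CropB=-31, CropE=-41, CropG=-48.5
Highest average = -23.5 → CropA.

CropA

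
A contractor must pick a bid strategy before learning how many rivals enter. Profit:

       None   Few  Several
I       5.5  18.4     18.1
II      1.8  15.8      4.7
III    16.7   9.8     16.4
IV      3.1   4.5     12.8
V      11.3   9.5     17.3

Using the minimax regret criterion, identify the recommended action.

III

Column bests: None=16.7, Few=18.4, Several=18.1.
I regrets: 11.2, 0.0, 0.0 → max 11.2
II regrets: 14.9, 2.6, 13.4 → max 14.9
III regrets: 0.0, 8.6, 1.7 → max 8.6
IV regrets: 13.6, 13.9, 5.3 → max 13.9
V regrets: 5.4, 8.9, 0.8 → max 8.9
Smallest max regret = 8.6 → III.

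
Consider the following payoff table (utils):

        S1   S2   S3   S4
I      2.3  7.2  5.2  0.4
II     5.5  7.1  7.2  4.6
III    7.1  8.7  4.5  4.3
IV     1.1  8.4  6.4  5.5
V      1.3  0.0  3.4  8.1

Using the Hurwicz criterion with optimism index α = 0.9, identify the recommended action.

I: 0.9·7.2 + 0.1·0.4 = 6.52
II: 0.9·7.2 + 0.1·4.6 = 6.94
III: 0.9·8.7 + 0.1·4.3 = 8.26
IV: 0.9·8.4 + 0.1·1.1 = 7.67
V: 0.9·8.1 + 0.1·0.0 = 7.29
Highest Hurwicz score = 8.26 → III.

III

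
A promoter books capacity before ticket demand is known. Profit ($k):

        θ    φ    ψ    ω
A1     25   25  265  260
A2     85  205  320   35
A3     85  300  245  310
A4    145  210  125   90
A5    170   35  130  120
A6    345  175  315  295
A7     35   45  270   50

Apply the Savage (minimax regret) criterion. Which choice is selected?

Column bests: θ=345, φ=300, ψ=320, ω=310.
A1 regrets: 320, 275, 55, 50 → max 320
A2 regrets: 260, 95, 0, 275 → max 275
A3 regrets: 260, 0, 75, 0 → max 260
A4 regrets: 200, 90, 195, 220 → max 220
A5 regrets: 175, 265, 190, 190 → max 265
A6 regrets: 0, 125, 5, 15 → max 125
A7 regrets: 310, 255, 50, 260 → max 310
Smallest max regret = 125 → A6.

A6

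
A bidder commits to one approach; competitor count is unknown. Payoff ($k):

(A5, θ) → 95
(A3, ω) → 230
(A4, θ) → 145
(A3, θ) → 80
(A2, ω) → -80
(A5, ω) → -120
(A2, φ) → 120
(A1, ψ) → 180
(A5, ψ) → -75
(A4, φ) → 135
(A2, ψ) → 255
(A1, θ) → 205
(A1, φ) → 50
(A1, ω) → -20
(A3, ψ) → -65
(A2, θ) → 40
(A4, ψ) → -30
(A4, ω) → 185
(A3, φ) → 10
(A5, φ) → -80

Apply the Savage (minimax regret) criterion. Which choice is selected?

Column bests: θ=205, φ=135, ψ=255, ω=230.
A1 regrets: 0, 85, 75, 250 → max 250
A2 regrets: 165, 15, 0, 310 → max 310
A3 regrets: 125, 125, 320, 0 → max 320
A4 regrets: 60, 0, 285, 45 → max 285
A5 regrets: 110, 215, 330, 350 → max 350
Smallest max regret = 250 → A1.

A1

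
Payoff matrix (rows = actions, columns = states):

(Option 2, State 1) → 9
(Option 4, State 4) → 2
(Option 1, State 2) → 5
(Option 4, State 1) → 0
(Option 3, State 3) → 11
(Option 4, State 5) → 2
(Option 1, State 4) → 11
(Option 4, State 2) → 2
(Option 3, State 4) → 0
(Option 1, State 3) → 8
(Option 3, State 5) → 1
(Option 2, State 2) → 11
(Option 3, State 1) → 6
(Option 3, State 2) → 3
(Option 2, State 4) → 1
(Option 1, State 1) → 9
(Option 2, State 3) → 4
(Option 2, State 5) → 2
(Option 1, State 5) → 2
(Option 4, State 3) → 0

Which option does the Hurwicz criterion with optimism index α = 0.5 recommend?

Option 1: 0.5·11 + 0.5·2 = 6.5
Option 2: 0.5·11 + 0.5·1 = 6
Option 3: 0.5·11 + 0.5·0 = 5.5
Option 4: 0.5·2 + 0.5·0 = 1
Highest Hurwicz score = 6.5 → Option 1.

Option 1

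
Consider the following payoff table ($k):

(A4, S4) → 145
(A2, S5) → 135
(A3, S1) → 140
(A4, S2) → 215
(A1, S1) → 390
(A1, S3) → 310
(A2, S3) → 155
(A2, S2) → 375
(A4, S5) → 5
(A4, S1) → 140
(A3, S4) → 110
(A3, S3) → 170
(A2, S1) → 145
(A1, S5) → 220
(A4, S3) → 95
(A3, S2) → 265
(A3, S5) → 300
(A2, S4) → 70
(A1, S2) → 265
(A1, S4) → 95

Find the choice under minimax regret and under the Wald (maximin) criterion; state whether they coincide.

Column bests: S1=390, S2=375, S3=310, S4=145, S5=300.
A1 regrets: 0, 110, 0, 50, 80 → max 110
A2 regrets: 245, 0, 155, 75, 165 → max 245
A3 regrets: 250, 110, 140, 35, 0 → max 250
A4 regrets: 250, 160, 215, 0, 295 → max 295
Smallest max regret = 110 → A1.
Row minima: A1=95, A2=70, A3=110, A4=5
Best worst-case = 110 → A3.

minimax regret → A1; maximin → A3 (disagree)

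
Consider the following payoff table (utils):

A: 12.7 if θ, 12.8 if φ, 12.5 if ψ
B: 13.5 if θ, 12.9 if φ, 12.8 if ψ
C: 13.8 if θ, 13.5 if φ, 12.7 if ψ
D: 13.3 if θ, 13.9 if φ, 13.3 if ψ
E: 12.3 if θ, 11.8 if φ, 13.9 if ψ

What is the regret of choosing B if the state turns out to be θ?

0.3

Best payoff under θ is 13.8.
Regret = 13.8 − 13.5 = 0.3.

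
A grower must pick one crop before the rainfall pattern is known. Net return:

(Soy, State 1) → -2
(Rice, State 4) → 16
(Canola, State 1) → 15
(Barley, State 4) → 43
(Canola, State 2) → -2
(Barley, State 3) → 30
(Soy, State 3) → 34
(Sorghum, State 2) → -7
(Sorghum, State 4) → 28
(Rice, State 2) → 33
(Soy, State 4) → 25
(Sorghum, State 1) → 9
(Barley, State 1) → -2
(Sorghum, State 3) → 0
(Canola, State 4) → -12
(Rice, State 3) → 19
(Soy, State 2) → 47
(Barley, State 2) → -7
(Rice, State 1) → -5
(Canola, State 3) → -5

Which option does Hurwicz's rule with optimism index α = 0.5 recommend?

Rice: 0.5·33 + 0.5·(-5) = 14
Soy: 0.5·47 + 0.5·(-2) = 22.5
Sorghum: 0.5·28 + 0.5·(-7) = 10.5
Canola: 0.5·15 + 0.5·(-12) = 1.5
Barley: 0.5·43 + 0.5·(-7) = 18
Highest Hurwicz score = 22.5 → Soy.

Soy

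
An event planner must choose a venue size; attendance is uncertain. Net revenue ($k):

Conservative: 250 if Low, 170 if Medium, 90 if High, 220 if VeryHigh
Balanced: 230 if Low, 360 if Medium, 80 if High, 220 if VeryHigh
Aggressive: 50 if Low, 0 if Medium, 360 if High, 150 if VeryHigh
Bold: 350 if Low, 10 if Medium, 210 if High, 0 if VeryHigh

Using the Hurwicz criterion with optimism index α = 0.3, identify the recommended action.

Conservative: 0.3·250 + 0.7·90 = 138
Balanced: 0.3·360 + 0.7·80 = 164
Aggressive: 0.3·360 + 0.7·0 = 108
Bold: 0.3·350 + 0.7·0 = 105
Highest Hurwicz score = 164 → Balanced.

Balanced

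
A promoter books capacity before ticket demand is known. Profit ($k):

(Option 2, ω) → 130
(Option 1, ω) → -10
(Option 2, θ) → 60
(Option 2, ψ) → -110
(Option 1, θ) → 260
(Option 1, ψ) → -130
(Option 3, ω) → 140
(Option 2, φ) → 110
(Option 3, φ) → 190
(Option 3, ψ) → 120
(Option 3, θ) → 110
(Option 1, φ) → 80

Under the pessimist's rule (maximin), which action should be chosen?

Row minima: Option 1=-130, Option 2=-110, Option 3=110
Best worst-case = 110 → Option 3.

Option 3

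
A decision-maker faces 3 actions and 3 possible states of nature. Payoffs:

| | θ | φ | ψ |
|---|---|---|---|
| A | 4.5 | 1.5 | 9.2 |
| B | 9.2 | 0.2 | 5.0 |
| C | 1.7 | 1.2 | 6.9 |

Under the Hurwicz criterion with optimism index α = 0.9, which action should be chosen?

A

A: 0.9·9.2 + 0.1·1.5 = 8.43
B: 0.9·9.2 + 0.1·0.2 = 8.3
C: 0.9·6.9 + 0.1·1.2 = 6.33
Highest Hurwicz score = 8.43 → A.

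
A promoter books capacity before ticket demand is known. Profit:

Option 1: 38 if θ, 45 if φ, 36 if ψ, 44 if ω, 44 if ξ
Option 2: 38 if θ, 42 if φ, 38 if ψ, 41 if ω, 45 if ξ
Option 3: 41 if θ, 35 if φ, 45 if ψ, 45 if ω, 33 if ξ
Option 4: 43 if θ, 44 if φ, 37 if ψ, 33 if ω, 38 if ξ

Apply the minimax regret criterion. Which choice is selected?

Option 2

Column bests: θ=43, φ=45, ψ=45, ω=45, ξ=45.
Option 1 regrets: 5, 0, 9, 1, 1 → max 9
Option 2 regrets: 5, 3, 7, 4, 0 → max 7
Option 3 regrets: 2, 10, 0, 0, 12 → max 12
Option 4 regrets: 0, 1, 8, 12, 7 → max 12
Smallest max regret = 7 → Option 2.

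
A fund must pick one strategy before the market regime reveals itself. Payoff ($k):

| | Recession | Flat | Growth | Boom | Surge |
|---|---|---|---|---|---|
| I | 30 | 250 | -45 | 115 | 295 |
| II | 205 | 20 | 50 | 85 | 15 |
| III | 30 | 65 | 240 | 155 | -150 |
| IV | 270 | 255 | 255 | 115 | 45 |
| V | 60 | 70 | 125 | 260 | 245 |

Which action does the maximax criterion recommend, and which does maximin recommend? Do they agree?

Row maxima: I=295, II=205, III=240, IV=270, V=260
Best best-case = 295 → I.
Row minima: I=-45, II=15, III=-150, IV=45, V=60
Best worst-case = 60 → V.

maximax → I; maximin → V (disagree)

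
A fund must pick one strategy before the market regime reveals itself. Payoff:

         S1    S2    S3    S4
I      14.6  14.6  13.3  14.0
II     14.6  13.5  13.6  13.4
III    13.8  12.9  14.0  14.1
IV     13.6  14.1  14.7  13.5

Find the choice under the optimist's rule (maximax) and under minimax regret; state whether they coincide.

maximax → IV; minimax regret → IV (agree)

Row maxima: I=14.6, II=14.6, III=14.1, IV=14.7
Best best-case = 14.7 → IV.
Column bests: S1=14.6, S2=14.6, S3=14.7, S4=14.1.
I regrets: 0.0, 0.0, 1.4, 0.1 → max 1.4
II regrets: 0.0, 1.1, 1.1, 0.7 → max 1.1
III regrets: 0.8, 1.7, 0.7, 0.0 → max 1.7
IV regrets: 1.0, 0.5, 0.0, 0.6 → max 1.0
Smallest max regret = 1.0 → IV.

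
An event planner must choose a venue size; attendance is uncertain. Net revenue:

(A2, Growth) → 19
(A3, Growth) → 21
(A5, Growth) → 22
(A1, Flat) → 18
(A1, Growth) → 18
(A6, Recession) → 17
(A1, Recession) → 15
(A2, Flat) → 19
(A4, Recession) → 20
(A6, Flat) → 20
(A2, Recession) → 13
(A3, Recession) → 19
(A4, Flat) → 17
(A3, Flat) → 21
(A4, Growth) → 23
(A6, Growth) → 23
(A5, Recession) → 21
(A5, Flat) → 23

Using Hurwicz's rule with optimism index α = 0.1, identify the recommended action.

A5

A1: 0.1·18 + 0.9·15 = 15.3
A2: 0.1·19 + 0.9·13 = 13.6
A3: 0.1·21 + 0.9·19 = 19.2
A4: 0.1·23 + 0.9·17 = 17.6
A5: 0.1·23 + 0.9·21 = 21.2
A6: 0.1·23 + 0.9·17 = 17.6
Highest Hurwicz score = 21.2 → A5.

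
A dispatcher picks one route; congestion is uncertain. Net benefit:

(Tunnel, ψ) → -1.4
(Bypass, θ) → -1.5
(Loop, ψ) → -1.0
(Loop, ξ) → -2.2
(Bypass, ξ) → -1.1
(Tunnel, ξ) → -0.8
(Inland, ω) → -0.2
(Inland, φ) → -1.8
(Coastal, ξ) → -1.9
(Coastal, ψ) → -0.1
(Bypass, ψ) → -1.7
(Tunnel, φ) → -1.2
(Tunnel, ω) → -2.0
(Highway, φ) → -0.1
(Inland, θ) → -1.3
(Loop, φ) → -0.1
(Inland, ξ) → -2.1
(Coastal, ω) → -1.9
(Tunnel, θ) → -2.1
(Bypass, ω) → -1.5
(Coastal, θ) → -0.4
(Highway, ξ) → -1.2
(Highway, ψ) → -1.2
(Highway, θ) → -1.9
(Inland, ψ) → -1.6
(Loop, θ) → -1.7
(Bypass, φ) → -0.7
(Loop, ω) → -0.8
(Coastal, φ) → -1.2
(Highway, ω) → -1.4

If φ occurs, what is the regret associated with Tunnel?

1.1

Best payoff under φ is -0.1.
Regret = -0.1 − (-1.2) = 1.1.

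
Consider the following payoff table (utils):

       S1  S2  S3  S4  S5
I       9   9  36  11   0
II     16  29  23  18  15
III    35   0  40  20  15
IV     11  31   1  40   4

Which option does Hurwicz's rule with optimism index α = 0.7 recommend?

I: 0.7·36 + 0.3·0 = 25.2
II: 0.7·29 + 0.3·15 = 24.8
III: 0.7·40 + 0.3·0 = 28
IV: 0.7·40 + 0.3·1 = 28.3
Highest Hurwicz score = 28.3 → IV.

IV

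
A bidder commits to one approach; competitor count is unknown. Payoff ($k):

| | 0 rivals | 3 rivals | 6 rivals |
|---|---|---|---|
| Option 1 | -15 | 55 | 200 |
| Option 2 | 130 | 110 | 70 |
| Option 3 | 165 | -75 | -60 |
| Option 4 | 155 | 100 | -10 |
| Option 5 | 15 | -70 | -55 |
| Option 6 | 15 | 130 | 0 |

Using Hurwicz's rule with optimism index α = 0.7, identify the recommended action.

Option 1

Option 1: 0.7·200 + 0.3·(-15) = 135.5
Option 2: 0.7·130 + 0.3·70 = 112
Option 3: 0.7·165 + 0.3·(-75) = 93
Option 4: 0.7·155 + 0.3·(-10) = 105.5
Option 5: 0.7·15 + 0.3·(-70) = -10.5
Option 6: 0.7·130 + 0.3·0 = 91
Highest Hurwicz score = 135.5 → Option 1.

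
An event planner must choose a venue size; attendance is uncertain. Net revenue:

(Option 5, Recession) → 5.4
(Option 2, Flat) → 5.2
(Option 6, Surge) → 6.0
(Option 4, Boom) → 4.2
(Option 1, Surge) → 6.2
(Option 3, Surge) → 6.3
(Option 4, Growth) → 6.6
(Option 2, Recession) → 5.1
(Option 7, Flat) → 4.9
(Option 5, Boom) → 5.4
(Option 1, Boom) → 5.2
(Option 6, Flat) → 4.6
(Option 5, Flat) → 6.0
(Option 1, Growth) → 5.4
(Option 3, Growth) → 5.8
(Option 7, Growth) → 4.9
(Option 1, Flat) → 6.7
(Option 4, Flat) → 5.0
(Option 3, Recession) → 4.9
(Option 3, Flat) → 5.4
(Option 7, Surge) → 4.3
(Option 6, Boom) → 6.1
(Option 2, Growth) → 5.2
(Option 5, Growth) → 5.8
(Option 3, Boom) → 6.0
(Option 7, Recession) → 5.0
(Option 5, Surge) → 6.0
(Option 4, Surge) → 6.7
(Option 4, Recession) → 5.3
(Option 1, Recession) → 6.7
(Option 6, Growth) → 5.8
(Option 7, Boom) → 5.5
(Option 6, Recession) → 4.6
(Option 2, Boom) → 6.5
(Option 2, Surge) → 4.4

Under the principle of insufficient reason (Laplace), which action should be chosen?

Row averages: Option 1=6.04, Option 2=5.28, Option 3=5.68, Option 4=5.56, Option 5=5.72, Option 6=5.42, Option 7=4.92
Highest average = 6.04 → Option 1.

Option 1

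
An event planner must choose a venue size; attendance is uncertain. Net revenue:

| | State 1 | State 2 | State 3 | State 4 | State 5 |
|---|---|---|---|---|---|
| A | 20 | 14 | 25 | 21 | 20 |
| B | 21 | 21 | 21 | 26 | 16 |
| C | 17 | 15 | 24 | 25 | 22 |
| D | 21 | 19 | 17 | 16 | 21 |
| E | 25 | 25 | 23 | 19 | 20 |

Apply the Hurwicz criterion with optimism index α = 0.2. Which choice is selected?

E

A: 0.2·25 + 0.8·14 = 16.2
B: 0.2·26 + 0.8·16 = 18
C: 0.2·25 + 0.8·15 = 17
D: 0.2·21 + 0.8·16 = 17
E: 0.2·25 + 0.8·19 = 20.2
Highest Hurwicz score = 20.2 → E.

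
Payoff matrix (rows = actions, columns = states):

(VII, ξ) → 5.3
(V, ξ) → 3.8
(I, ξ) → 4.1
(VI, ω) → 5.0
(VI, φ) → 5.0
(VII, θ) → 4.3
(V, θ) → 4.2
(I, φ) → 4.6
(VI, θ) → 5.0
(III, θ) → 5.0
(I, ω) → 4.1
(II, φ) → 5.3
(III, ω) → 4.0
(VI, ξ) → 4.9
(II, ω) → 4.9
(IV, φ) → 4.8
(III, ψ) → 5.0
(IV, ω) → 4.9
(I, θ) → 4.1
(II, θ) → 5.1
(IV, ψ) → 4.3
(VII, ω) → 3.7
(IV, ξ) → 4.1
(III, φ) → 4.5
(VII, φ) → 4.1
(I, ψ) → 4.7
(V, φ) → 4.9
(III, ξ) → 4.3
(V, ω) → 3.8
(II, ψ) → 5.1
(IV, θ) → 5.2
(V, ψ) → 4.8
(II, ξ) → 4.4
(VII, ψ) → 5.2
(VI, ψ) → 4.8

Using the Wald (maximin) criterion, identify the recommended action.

Row minima: I=4.1, II=4.4, III=4.0, IV=4.1, V=3.8, VI=4.8, VII=3.7
Best worst-case = 4.8 → VI.

VI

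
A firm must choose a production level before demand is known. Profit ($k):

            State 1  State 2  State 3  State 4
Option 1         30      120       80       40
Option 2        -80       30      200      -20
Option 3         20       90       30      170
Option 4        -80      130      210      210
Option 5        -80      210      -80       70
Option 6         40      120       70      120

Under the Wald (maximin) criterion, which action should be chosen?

Option 6

Row minima: Option 1=30, Option 2=-80, Option 3=20, Option 4=-80, Option 5=-80, Option 6=40
Best worst-case = 40 → Option 6.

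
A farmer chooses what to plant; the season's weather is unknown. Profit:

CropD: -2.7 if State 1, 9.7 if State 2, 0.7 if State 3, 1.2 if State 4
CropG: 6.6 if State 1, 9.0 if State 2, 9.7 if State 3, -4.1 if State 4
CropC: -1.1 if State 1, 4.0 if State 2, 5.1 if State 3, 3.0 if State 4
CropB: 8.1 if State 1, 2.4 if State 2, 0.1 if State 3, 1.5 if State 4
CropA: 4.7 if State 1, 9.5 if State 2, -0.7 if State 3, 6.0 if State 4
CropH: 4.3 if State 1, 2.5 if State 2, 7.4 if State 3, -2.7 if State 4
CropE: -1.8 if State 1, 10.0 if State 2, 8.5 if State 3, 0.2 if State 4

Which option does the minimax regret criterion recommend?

Column bests: State 1=8.1, State 2=10.0, State 3=9.7, State 4=6.0.
CropD regrets: 10.8, 0.3, 9.0, 4.8 → max 10.8
CropG regrets: 1.5, 1.0, 0.0, 10.1 → max 10.1
CropC regrets: 9.2, 6.0, 4.6, 3.0 → max 9.2
CropB regrets: 0.0, 7.6, 9.6, 4.5 → max 9.6
CropA regrets: 3.4, 0.5, 10.4, 0.0 → max 10.4
CropH regrets: 3.8, 7.5, 2.3, 8.7 → max 8.7
CropE regrets: 9.9, 0.0, 1.2, 5.8 → max 9.9
Smallest max regret = 8.7 → CropH.

CropH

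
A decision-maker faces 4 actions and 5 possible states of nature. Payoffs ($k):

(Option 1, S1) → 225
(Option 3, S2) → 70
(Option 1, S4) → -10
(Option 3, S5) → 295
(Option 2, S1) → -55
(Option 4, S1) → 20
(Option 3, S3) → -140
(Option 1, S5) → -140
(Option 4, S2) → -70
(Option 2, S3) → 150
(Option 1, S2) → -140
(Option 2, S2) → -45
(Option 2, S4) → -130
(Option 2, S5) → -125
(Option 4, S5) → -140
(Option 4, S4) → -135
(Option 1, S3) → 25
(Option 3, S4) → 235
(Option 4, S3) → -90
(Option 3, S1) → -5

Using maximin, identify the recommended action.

Row minima: Option 1=-140, Option 2=-130, Option 3=-140, Option 4=-140
Best worst-case = -130 → Option 2.

Option 2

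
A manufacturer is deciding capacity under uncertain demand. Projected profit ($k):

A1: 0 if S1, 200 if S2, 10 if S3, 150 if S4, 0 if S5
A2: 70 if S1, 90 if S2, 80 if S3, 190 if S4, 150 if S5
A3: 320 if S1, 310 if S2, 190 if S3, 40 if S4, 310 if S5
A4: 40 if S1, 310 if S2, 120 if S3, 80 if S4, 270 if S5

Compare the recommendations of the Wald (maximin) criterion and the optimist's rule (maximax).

Row minima: A1=0, A2=70, A3=40, A4=40
Best worst-case = 70 → A2.
Row maxima: A1=200, A2=190, A3=320, A4=310
Best best-case = 320 → A3.

maximin → A2; maximax → A3 (disagree)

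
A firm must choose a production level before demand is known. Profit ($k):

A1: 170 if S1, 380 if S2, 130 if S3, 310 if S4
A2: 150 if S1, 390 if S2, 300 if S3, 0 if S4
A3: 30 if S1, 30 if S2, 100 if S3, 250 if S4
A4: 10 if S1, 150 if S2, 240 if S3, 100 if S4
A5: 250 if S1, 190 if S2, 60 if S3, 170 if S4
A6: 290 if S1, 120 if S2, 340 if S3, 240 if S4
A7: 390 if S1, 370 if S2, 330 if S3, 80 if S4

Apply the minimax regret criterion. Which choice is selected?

A1

Column bests: S1=390, S2=390, S3=340, S4=310.
A1 regrets: 220, 10, 210, 0 → max 220
A2 regrets: 240, 0, 40, 310 → max 310
A3 regrets: 360, 360, 240, 60 → max 360
A4 regrets: 380, 240, 100, 210 → max 380
A5 regrets: 140, 200, 280, 140 → max 280
A6 regrets: 100, 270, 0, 70 → max 270
A7 regrets: 0, 20, 10, 230 → max 230
Smallest max regret = 220 → A1.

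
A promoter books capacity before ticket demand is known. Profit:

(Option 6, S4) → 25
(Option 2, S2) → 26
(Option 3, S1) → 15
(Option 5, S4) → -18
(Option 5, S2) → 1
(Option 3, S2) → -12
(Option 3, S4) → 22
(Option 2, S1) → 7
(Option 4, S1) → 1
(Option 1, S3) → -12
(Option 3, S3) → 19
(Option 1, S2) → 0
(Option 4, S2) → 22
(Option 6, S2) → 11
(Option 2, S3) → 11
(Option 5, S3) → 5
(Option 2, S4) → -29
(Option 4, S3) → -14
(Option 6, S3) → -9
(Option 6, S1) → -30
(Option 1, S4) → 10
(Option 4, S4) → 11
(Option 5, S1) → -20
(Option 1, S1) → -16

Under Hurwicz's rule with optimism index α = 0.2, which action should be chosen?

Option 1: 0.2·10 + 0.8·(-16) = -10.8
Option 2: 0.2·26 + 0.8·(-29) = -18
Option 3: 0.2·22 + 0.8·(-12) = -5.2
Option 4: 0.2·22 + 0.8·(-14) = -6.8
Option 5: 0.2·5 + 0.8·(-20) = -15
Option 6: 0.2·25 + 0.8·(-30) = -19
Highest Hurwicz score = -5.2 → Option 3.

Option 3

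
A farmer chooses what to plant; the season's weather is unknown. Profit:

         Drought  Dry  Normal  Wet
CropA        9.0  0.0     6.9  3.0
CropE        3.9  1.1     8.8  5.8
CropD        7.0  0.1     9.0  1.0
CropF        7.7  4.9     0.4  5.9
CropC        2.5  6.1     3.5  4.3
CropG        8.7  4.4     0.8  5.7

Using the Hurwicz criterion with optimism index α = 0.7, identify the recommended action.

CropE

CropA: 0.7·9.0 + 0.3·0.0 = 6.3
CropE: 0.7·8.8 + 0.3·1.1 = 6.49
CropD: 0.7·9.0 + 0.3·0.1 = 6.33
CropF: 0.7·7.7 + 0.3·0.4 = 5.51
CropC: 0.7·6.1 + 0.3·2.5 = 5.02
CropG: 0.7·8.7 + 0.3·0.8 = 6.33
Highest Hurwicz score = 6.49 → CropE.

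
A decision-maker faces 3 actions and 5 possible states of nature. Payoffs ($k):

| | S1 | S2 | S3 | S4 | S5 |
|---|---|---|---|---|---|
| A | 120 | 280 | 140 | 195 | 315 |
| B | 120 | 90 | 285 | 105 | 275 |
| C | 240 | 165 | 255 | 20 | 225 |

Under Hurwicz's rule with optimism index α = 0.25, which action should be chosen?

A

A: 0.25·315 + 0.75·120 = 168.75
B: 0.25·285 + 0.75·90 = 138.75
C: 0.25·255 + 0.75·20 = 78.75
Highest Hurwicz score = 168.75 → A.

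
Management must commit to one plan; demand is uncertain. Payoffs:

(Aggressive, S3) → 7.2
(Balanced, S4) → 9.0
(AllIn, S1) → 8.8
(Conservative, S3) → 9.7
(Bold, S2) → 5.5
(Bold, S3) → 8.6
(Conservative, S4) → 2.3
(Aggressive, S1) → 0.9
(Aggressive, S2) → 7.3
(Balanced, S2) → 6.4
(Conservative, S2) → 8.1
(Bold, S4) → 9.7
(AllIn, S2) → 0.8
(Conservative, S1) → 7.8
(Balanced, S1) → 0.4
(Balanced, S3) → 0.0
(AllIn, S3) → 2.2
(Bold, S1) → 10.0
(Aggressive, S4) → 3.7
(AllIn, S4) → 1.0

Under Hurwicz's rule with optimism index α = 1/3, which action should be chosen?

Bold

Conservative: 1/3·9.7 + 2/3·2.3 = 143/30
Balanced: 1/3·9.0 + 2/3·0.0 = 3
Aggressive: 1/3·7.3 + 2/3·0.9 = 91/30
Bold: 1/3·10.0 + 2/3·5.5 = 7
AllIn: 1/3·8.8 + 2/3·0.8 = 52/15
Highest Hurwicz score = 7 → Bold.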